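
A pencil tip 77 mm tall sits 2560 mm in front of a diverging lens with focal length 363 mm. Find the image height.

9.56 mm

For a diverging lens, f = -363 mm.
1/d_i = 1/f − 1/d_o = 1/(-363.0) − 1/(2560) = -0.003145, so d_i = -317.9 mm.
m = −d_i/d_o = +0.1242.
|h_i| = |m|·h_o = 0.1242 × 77 = 9.56 mm. The image is virtual, upright and reduced, on the same side as the object.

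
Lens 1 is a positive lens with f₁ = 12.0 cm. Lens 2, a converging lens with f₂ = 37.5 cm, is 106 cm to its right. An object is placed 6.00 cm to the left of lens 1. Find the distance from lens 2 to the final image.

Lens 1: 1/d_i1 = 1/f₁ − 1/d_o1 = 1/(12.0) − 1/(6.00) = -0.08333, so d_i1 = -12.00 cm.
The intermediate image is 12.00 cm to the left of lens 1 (virtual), which is 106 − (-12.00) = 118.0 cm to the left of lens 2, so d_o2 = +118.0 cm.
Lens 2: 1/d_i2 = 1/f₂ − 1/d_o2 = 1/(37.5) − 1/(118.0) = 0.01819, so d_i2 = 55.0 cm.
The final image is real, 55.0 cm to the right of lens 2 (overall magnification ≈ -0.93).

55.0 cm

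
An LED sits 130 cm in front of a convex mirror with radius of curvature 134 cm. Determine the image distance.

44.2 cm

f = R/2 = 134/2 = 67.00 cm; for a convex mirror, f = -67.00 cm.
Mirror equation: 1/q = 1/f − 1/p = 1/(-67.00) − 1/(130) = -0.01493 − 0.007692 = -0.02262, so q = -44.2 cm.
The image is virtual, upright and reduced, behind the mirror.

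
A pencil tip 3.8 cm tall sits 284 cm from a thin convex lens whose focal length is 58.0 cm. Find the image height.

0.975 cm

1/d_i = 1/f − 1/d_o = 1/(58.00) − 1/(284) = 0.01372, so d_i = 72.88 cm.
m = −d_i/d_o = -0.2566.
|h_i| = |m|·h_o = 0.2566 × 3.8 = 0.975 cm. The image is real, inverted and reduced, on the far side of the lens.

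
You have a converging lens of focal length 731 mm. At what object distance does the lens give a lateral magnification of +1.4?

209 mm

m = −d_i/d_o ⇒ d_i = −m·d_o.
1/f = 1/d_o + 1/d_i = 1/d_o − 1/(m·d_o) = (1 − 1/m)/d_o, so d_o = f(1 − 1/m) = (731.0)(1 − 1/(+1.4)) = 209 mm.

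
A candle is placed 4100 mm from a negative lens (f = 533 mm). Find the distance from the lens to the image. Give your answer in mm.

472 mm

For a negative lens, f = -533 mm.
Thin-lens equation: 1/s_i = 1/f − 1/s_o = 1/(-533.0) − 1/(4100) = -0.001876 − 0.0002439 = -0.002120, so s_i = -472 mm.
The image is virtual, upright and reduced, on the same side as the object.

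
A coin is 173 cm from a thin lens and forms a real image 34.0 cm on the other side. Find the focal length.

f = 28.4 cm (converging)

Real image ⇒ d_i = +34.0 cm.
1/f = 1/d_o + 1/d_i = 1/(173) + 1/(34.0) = 0.03519, so f = 28.4 cm.
Since f is positive, the thin lens is converging.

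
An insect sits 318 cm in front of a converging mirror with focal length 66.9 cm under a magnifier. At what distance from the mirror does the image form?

Mirror equation: 1/q = 1/f − 1/p = 1/(66.90) − 1/(318) = 0.01495 − 0.003145 = 0.01180, so q = 84.7 cm.
The image is real, inverted and reduced, in front of the mirror.

84.7 cm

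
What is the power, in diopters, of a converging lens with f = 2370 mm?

P = +0.422 D

f = 237 cm = 2.37 m.
P = 1/f = 1/(2.37 m) = +0.422 D.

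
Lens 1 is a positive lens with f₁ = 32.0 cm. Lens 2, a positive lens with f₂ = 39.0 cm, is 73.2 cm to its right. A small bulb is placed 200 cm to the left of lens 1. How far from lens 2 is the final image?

351 cm

Lens 1: 1/d_i1 = 1/f₁ − 1/d_o1 = 1/(32.0) − 1/(200) = 0.02625, so d_i1 = 38.10 cm.
The intermediate image is 38.10 cm to the right of lens 1, which is 73.2 − (38.10) = 35.10 cm to the left of lens 2, so d_o2 = +35.10 cm.
Lens 2: 1/d_i2 = 1/f₂ − 1/d_o2 = 1/(39.0) − 1/(35.10) = -0.002849, so d_i2 = -351 cm.
The final image is virtual, 351 cm to the left of lens 2 (overall magnification ≈ -1.9).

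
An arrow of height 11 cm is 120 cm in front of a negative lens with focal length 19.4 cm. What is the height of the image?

1.53 cm

For a negative lens, f = -19.4 cm.
1/d_i = 1/f − 1/d_o = 1/(-19.40) − 1/(120) = -0.05988, so d_i = -16.70 cm.
m = −d_i/d_o = +0.1392.
|h_i| = |m|·h_o = 0.1392 × 11 = 1.53 cm. The image is virtual, upright and reduced, on the same side as the object.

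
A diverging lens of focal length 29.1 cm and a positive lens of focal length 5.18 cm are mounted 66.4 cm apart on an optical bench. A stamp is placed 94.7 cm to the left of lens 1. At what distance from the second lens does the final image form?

Lens 1 is diverging, so f₁ = −29.1 cm.
Lens 1: 1/d_i1 = 1/f₁ − 1/d_o1 = 1/(-29.1) − 1/(94.7) = -0.04492, so d_i1 = -22.26 cm.
The intermediate image is 22.26 cm to the left of lens 1 (virtual), which is 66.4 − (-22.26) = 88.66 cm to the left of lens 2, so d_o2 = +88.66 cm.
Lens 2: 1/d_i2 = 1/f₂ − 1/d_o2 = 1/(5.18) − 1/(88.66) = 0.1818, so d_i2 = 5.50 cm.
The final image is real, 5.50 cm to the right of lens 2 (overall magnification ≈ -0.015).

5.50 cm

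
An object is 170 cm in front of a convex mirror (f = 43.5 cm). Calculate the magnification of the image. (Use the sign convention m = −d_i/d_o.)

For a convex mirror, f = -43.5 cm.
1/d_i = 1/f − 1/d_o = 1/(-43.50) − 1/(170) = -0.02887, so d_i = -34.64 cm.
m = −d_i/d_o = −(-34.64)/(170) = +0.204.
The image is virtual, upright and reduced, behind the mirror.

m = +0.204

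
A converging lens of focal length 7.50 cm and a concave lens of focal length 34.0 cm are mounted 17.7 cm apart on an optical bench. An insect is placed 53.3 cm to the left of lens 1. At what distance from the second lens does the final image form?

7.10 cm

Lens 1: 1/d_i1 = 1/f₁ − 1/d_o1 = 1/(7.50) − 1/(53.3) = 0.1146, so d_i1 = 8.728 cm.
The intermediate image is 8.728 cm to the right of lens 1, which is 17.7 − (8.728) = 8.972 cm to the left of lens 2, so d_o2 = +8.972 cm.
Lens 2 is diverging, so f₂ = −34.0 cm.
Lens 2: 1/d_i2 = 1/f₂ − 1/d_o2 = 1/(-34.0) − 1/(8.972) = -0.1409, so d_i2 = -7.10 cm.
The final image is virtual, 7.10 cm to the left of lens 2 (overall magnification ≈ -0.13).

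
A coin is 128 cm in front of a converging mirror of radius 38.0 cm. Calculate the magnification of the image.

f = R/2 = 38.0/2 = 19.00 cm.
1/d_i = 1/f − 1/d_o = 1/(19.00) − 1/(128) = 0.04482, so d_i = 22.31 cm.
m = −d_i/d_o = −(22.31)/(128) = -0.174.
The image is real, inverted and reduced, in front of the mirror.

m = -0.174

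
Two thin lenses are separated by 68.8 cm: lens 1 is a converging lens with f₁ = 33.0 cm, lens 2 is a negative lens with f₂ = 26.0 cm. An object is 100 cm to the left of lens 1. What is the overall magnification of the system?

m = -0.281

Lens 1: 1/d_i1 = 1/(33.0) − 1/(100) = 0.02030, so d_i1 = 49.25 cm; m₁ = −d_i1/d_o1 = -0.4925.
d_o2 = 68.8 − (49.25) = 19.55 cm.
f₂ = −26.0 cm (diverging).
Lens 2: 1/d_i2 = 1/(-26.0) − 1/(19.55) = -0.08961, so d_i2 = -11.16 cm; m₂ = −d_i2/d_o2 = +0.5708.
m = m₁·m₂ = (-0.4925)(+0.5708) = -0.281.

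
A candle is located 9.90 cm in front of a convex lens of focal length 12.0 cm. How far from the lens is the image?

56.6 cm

Thin-lens equation: 1/v = 1/f − 1/u = 1/(12.00) − 1/(9.90) = 0.08333 − 0.1010 = -0.01768, so v = -56.6 cm.
The image is virtual, upright and enlarged, on the same side as the object.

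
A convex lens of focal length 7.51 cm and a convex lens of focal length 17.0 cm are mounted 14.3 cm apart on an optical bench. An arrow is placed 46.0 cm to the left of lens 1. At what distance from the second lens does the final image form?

Lens 1: 1/d_i1 = 1/f₁ − 1/d_o1 = 1/(7.51) − 1/(46.0) = 0.1114, so d_i1 = 8.975 cm.
The intermediate image is 8.975 cm to the right of lens 1, which is 14.3 − (8.975) = 5.325 cm to the left of lens 2, so d_o2 = +5.325 cm.
Lens 2: 1/d_i2 = 1/f₂ − 1/d_o2 = 1/(17.0) − 1/(5.325) = -0.1290, so d_i2 = -7.75 cm.
The final image is virtual, 7.75 cm to the left of lens 2 (overall magnification ≈ -0.28).

7.75 cm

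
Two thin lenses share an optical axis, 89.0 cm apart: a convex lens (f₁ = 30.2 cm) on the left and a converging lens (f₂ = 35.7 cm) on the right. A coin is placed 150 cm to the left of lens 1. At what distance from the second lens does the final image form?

Lens 1: 1/d_i1 = 1/f₁ − 1/d_o1 = 1/(30.2) − 1/(150) = 0.02645, so d_i1 = 37.81 cm.
The intermediate image is 37.81 cm to the right of lens 1, which is 89.0 − (37.81) = 51.19 cm to the left of lens 2, so d_o2 = +51.19 cm.
Lens 2: 1/d_i2 = 1/f₂ − 1/d_o2 = 1/(35.7) − 1/(51.19) = 0.008476, so d_i2 = 118 cm.
The final image is real, 118 cm to the right of lens 2 (overall magnification ≈ 0.58).

118 cm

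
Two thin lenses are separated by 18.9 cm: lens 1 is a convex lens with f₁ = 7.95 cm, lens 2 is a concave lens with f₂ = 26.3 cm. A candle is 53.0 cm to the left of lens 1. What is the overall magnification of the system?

Lens 1: 1/d_i1 = 1/(7.95) − 1/(53.0) = 0.1069, so d_i1 = 9.353 cm; m₁ = −d_i1/d_o1 = -0.1765.
d_o2 = 18.9 − (9.353) = 9.547 cm.
f₂ = −26.3 cm (diverging).
Lens 2: 1/d_i2 = 1/(-26.3) − 1/(9.547) = -0.1428, so d_i2 = -7.004 cm; m₂ = −d_i2/d_o2 = +0.7337.
m = m₁·m₂ = (-0.1765)(+0.7337) = -0.129.

m = -0.129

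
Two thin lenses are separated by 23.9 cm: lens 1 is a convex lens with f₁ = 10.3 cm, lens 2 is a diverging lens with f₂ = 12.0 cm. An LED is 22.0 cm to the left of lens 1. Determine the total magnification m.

m = -0.639

Lens 1: 1/d_i1 = 1/(10.3) − 1/(22.0) = 0.05163, so d_i1 = 19.37 cm; m₁ = −d_i1/d_o1 = -0.8805.
d_o2 = 23.9 − (19.37) = 4.530 cm.
f₂ = −12.0 cm (diverging).
Lens 2: 1/d_i2 = 1/(-12.0) − 1/(4.530) = -0.3041, so d_i2 = -3.289 cm; m₂ = −d_i2/d_o2 = +0.7260.
m = m₁·m₂ = (-0.8805)(+0.7260) = -0.639.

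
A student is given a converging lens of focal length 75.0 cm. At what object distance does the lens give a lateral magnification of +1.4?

m = −d_i/d_o ⇒ d_i = −m·d_o.
1/f = 1/d_o + 1/d_i = 1/d_o − 1/(m·d_o) = (1 − 1/m)/d_o, so d_o = f(1 − 1/m) = (75.00)(1 − 1/(+1.4)) = 21.4 cm.

21.4 cm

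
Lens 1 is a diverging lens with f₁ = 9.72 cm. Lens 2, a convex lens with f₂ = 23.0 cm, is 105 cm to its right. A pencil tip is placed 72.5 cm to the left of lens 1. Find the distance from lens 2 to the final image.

Lens 1 is diverging, so f₁ = −9.72 cm.
Lens 1: 1/d_i1 = 1/f₁ − 1/d_o1 = 1/(-9.72) − 1/(72.5) = -0.1167, so d_i1 = -8.571 cm.
The intermediate image is 8.571 cm to the left of lens 1 (virtual), which is 105 − (-8.571) = 113.6 cm to the left of lens 2, so d_o2 = +113.6 cm.
Lens 2: 1/d_i2 = 1/f₂ − 1/d_o2 = 1/(23.0) − 1/(113.6) = 0.03468, so d_i2 = 28.8 cm.
The final image is real, 28.8 cm to the right of lens 2 (overall magnification ≈ -0.030).

28.8 cm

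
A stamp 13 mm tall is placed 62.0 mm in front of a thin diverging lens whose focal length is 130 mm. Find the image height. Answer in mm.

8.80 mm

For a diverging lens, f = -130 mm.
1/d_i = 1/f − 1/d_o = 1/(-130.0) − 1/(62.0) = -0.02382, so d_i = -41.98 mm.
m = −d_i/d_o = +0.6771.
|h_i| = |m|·h_o = 0.6771 × 13 = 8.80 mm. The image is virtual, upright and reduced, on the same side as the object.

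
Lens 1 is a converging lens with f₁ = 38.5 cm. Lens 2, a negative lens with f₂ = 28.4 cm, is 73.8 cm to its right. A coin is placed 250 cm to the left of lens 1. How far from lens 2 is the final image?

Lens 1: 1/d_i1 = 1/f₁ − 1/d_o1 = 1/(38.5) − 1/(250) = 0.02197, so d_i1 = 45.51 cm.
The intermediate image is 45.51 cm to the right of lens 1, which is 73.8 − (45.51) = 28.29 cm to the left of lens 2, so d_o2 = +28.29 cm.
Lens 2 is diverging, so f₂ = −28.4 cm.
Lens 2: 1/d_i2 = 1/f₂ − 1/d_o2 = 1/(-28.4) − 1/(28.29) = -0.07056, so d_i2 = -14.2 cm.
The final image is virtual, 14.2 cm to the left of lens 2 (overall magnification ≈ -0.091).

14.2 cm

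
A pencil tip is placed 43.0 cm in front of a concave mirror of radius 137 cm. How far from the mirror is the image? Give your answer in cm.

f = R/2 = 137/2 = 68.50 cm.
Mirror equation: 1/v = 1/f − 1/u = 1/(68.50) − 1/(43.0) = 0.01460 − 0.02326 = -0.008657, so v = -116 cm.
The image is virtual, upright and enlarged, behind the mirror.

116 cm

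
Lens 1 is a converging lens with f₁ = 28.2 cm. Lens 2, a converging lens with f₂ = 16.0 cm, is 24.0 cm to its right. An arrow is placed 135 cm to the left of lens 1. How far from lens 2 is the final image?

Lens 1: 1/d_i1 = 1/f₁ − 1/d_o1 = 1/(28.2) − 1/(135) = 0.02805, so d_i1 = 35.65 cm.
The intermediate image is 35.65 cm to the right of lens 1, which lies 11.65 cm to the right of lens 2 — a virtual object — so d_o2 = −11.65 cm.
Lens 2: 1/d_i2 = 1/f₂ − 1/d_o2 = 1/(16.0) − 1/(-11.65) = 0.1483, so d_i2 = 6.74 cm.
The final image is real, 6.74 cm to the right of lens 2 (overall magnification ≈ -0.15).

6.74 cm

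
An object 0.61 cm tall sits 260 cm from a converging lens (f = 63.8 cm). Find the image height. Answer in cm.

1/d_i = 1/f − 1/d_o = 1/(63.80) − 1/(260) = 0.01183, so d_i = 84.55 cm.
m = −d_i/d_o = -0.3252.
|h_i| = |m|·h_o = 0.3252 × 0.61 = 0.198 cm. The image is real, inverted and reduced, on the far side of the lens.

0.198 cm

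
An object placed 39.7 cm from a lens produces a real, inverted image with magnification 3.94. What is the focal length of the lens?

f = 31.7 cm (converging)

m = −d_i/d_o ⇒ d_i = −m·d_o = −(-3.94)·(39.7) = 156.4 cm.
1/f = 1/d_o + 1/d_i = 1/(39.7) + 1/(156.4) = 0.03158, so f = 31.7 cm.
Since f is positive, the lens is converging.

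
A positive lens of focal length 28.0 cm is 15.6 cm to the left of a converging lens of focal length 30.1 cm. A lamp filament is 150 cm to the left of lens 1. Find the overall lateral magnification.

Lens 1: 1/d_i1 = 1/(28.0) − 1/(150) = 0.02905, so d_i1 = 34.43 cm; m₁ = −d_i1/d_o1 = -0.2295.
d_o2 = 15.6 − (34.43) = -18.83 cm (virtual object).
Lens 2: 1/d_i2 = 1/(30.1) − 1/(-18.83) = 0.08633, so d_i2 = 11.58 cm; m₂ = −d_i2/d_o2 = +0.6152.
m = m₁·m₂ = (-0.2295)(+0.6152) = -0.141.

m = -0.141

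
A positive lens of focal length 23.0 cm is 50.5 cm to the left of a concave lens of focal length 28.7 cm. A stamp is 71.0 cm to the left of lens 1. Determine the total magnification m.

m = -0.304

Lens 1: 1/d_i1 = 1/(23.0) − 1/(71.0) = 0.02939, so d_i1 = 34.02 cm; m₁ = −d_i1/d_o1 = -0.4792.
d_o2 = 50.5 − (34.02) = 16.48 cm.
f₂ = −28.7 cm (diverging).
Lens 2: 1/d_i2 = 1/(-28.7) − 1/(16.48) = -0.09552, so d_i2 = -10.47 cm; m₂ = −d_i2/d_o2 = +0.6352.
m = m₁·m₂ = (-0.4792)(+0.6352) = -0.304.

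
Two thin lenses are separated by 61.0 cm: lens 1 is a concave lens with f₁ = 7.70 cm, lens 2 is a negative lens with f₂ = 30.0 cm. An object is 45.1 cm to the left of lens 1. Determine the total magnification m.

m = +0.0448

f₁ = −7.70 cm (diverging).
Lens 1: 1/d_i1 = 1/(-7.70) − 1/(45.1) = -0.1520, so d_i1 = -6.577 cm; m₁ = −d_i1/d_o1 = +0.1458.
d_o2 = 61.0 − (-6.577) = 67.58 cm.
f₂ = −30.0 cm (diverging).
Lens 2: 1/d_i2 = 1/(-30.0) − 1/(67.58) = -0.04813, so d_i2 = -20.78 cm; m₂ = −d_i2/d_o2 = +0.3074.
m = m₁·m₂ = (+0.1458)(+0.3074) = +0.0448.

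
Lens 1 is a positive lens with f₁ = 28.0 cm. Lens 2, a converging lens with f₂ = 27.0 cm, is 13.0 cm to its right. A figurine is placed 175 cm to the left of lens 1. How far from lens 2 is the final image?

Lens 1: 1/d_i1 = 1/f₁ − 1/d_o1 = 1/(28.0) − 1/(175) = 0.03000, so d_i1 = 33.33 cm.
The intermediate image is 33.33 cm to the right of lens 1, which lies 20.33 cm to the right of lens 2 — a virtual object — so d_o2 = −20.33 cm.
Lens 2: 1/d_i2 = 1/f₂ − 1/d_o2 = 1/(27.0) − 1/(-20.33) = 0.08623, so d_i2 = 11.6 cm.
The final image is real, 11.6 cm to the right of lens 2 (overall magnification ≈ -0.11).

11.6 cm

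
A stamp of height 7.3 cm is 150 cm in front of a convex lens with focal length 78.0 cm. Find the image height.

7.91 cm

1/d_i = 1/f − 1/d_o = 1/(78.00) − 1/(150) = 0.006154, so d_i = 162.5 cm.
m = −d_i/d_o = -1.083.
|h_i| = |m|·h_o = 1.083 × 7.3 = 7.91 cm. The image is real, inverted and enlarged, on the far side of the lens.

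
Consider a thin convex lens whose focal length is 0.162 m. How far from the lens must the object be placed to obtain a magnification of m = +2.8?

0.104 m

m = −d_i/d_o ⇒ d_i = −m·d_o.
1/f = 1/d_o + 1/d_i = 1/d_o − 1/(m·d_o) = (1 − 1/m)/d_o, so d_o = f(1 − 1/m) = (0.1620)(1 − 1/(+2.8)) = 0.104 m.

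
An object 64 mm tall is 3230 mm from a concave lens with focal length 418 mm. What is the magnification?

For a concave lens, f = -418 mm.
1/d_i = 1/f − 1/d_o = 1/(-418.0) − 1/(3230) = -0.002702, so d_i = -370.1 mm.
m = −d_i/d_o = −(-370.1)/(3230) = +0.115.
The image is virtual, upright and reduced, on the same side as the object.

m = +0.115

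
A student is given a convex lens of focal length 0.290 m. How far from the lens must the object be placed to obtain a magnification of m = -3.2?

0.381 m

m = −d_i/d_o ⇒ d_i = −m·d_o.
1/f = 1/d_o + 1/d_i = 1/d_o − 1/(m·d_o) = (1 − 1/m)/d_o, so d_o = f(1 − 1/m) = (0.2900)(1 − 1/(-3.2)) = 0.381 m.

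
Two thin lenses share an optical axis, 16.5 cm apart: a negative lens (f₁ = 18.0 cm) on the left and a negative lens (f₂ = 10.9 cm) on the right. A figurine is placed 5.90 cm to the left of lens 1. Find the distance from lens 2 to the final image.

7.17 cm

Lens 1 is diverging, so f₁ = −18.0 cm.
Lens 1: 1/d_i1 = 1/f₁ − 1/d_o1 = 1/(-18.0) − 1/(5.90) = -0.2250, so d_i1 = -4.444 cm.
The intermediate image is 4.444 cm to the left of lens 1 (virtual), which is 16.5 − (-4.444) = 20.94 cm to the left of lens 2, so d_o2 = +20.94 cm.
Lens 2 is diverging, so f₂ = −10.9 cm.
Lens 2: 1/d_i2 = 1/f₂ − 1/d_o2 = 1/(-10.9) − 1/(20.94) = -0.1395, so d_i2 = -7.17 cm.
The final image is virtual, 7.17 cm to the left of lens 2 (overall magnification ≈ 0.26).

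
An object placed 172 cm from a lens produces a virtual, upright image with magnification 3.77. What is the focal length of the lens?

m = −d_i/d_o ⇒ d_i = −m·d_o = −(+3.77)·(172) = -648.4 cm.
1/f = 1/d_o + 1/d_i = 1/(172) + 1/(-648.4) = 0.004272, so f = 234 cm.
Since f is positive, the lens is converging.

f = 234 cm (converging)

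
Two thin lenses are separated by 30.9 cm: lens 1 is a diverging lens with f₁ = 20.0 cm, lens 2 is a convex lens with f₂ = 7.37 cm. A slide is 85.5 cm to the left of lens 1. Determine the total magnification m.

f₁ = −20.0 cm (diverging).
Lens 1: 1/d_i1 = 1/(-20.0) − 1/(85.5) = -0.06170, so d_i1 = -16.21 cm; m₁ = −d_i1/d_o1 = +0.1896.
d_o2 = 30.9 − (-16.21) = 47.11 cm.
Lens 2: 1/d_i2 = 1/(7.37) − 1/(47.11) = 0.1145, so d_i2 = 8.737 cm; m₂ = −d_i2/d_o2 = -0.1855.
m = m₁·m₂ = (+0.1896)(-0.1855) = -0.0352.

m = -0.0352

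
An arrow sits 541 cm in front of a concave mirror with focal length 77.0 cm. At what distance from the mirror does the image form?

89.8 cm

Mirror equation: 1/s_i = 1/f − 1/s_o = 1/(77.00) − 1/(541) = 0.01299 − 0.001848 = 0.01114, so s_i = 89.8 cm.
The image is real, inverted and reduced, in front of the mirror.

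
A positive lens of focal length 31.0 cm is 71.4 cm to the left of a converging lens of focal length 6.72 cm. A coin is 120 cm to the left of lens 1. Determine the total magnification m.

Lens 1: 1/d_i1 = 1/(31.0) − 1/(120) = 0.02392, so d_i1 = 41.80 cm; m₁ = −d_i1/d_o1 = -0.3483.
d_o2 = 71.4 − (41.80) = 29.60 cm.
Lens 2: 1/d_i2 = 1/(6.72) − 1/(29.60) = 0.1150, so d_i2 = 8.694 cm; m₂ = −d_i2/d_o2 = -0.2937.
m = m₁·m₂ = (-0.3483)(-0.2937) = +0.102.

m = +0.102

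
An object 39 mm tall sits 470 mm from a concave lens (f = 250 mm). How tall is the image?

For a concave lens, f = -250 mm.
1/d_i = 1/f − 1/d_o = 1/(-250.0) − 1/(470) = -0.006128, so d_i = -163.2 mm.
m = −d_i/d_o = +0.3472.
|h_i| = |m|·h_o = 0.3472 × 39 = 13.5 mm. The image is virtual, upright and reduced, on the same side as the object.

13.5 mm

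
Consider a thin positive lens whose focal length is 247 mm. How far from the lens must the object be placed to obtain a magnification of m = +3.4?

174 mm

m = −d_i/d_o ⇒ d_i = −m·d_o.
1/f = 1/d_o + 1/d_i = 1/d_o − 1/(m·d_o) = (1 − 1/m)/d_o, so d_o = f(1 − 1/m) = (247.0)(1 − 1/(+3.4)) = 174 mm.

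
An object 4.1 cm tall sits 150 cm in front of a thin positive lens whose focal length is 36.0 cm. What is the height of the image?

1/d_i = 1/f − 1/d_o = 1/(36.00) − 1/(150) = 0.02111, so d_i = 47.37 cm.
m = −d_i/d_o = -0.3158.
|h_i| = |m|·h_o = 0.3158 × 4.1 = 1.29 cm. The image is real, inverted and reduced, on the far side of the lens.

1.29 cm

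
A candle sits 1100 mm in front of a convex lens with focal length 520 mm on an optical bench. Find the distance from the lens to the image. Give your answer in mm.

986 mm

Lens equation: 1/q = 1/f − 1/p = 1/(520.0) − 1/(1100) = 0.001923 − 0.0009091 = 0.001014, so q = 986 mm.
The image is real, inverted and reduced, on the far side of the lens.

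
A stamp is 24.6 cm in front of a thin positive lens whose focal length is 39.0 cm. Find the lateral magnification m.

1/d_i = 1/f − 1/d_o = 1/(39.00) − 1/(24.6) = -0.01501, so d_i = -66.63 cm.
m = −d_i/d_o = −(-66.63)/(24.6) = +2.71.
The image is virtual, upright and enlarged, on the same side as the object.

m = +2.71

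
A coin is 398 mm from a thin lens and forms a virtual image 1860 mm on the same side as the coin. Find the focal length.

Virtual image ⇒ d_i = −1860 mm.
1/f = 1/d_o + 1/d_i = 1/(398) + 1/(-1860) = 0.001975, so f = 506 mm.
Since f is positive, the thin lens is converging.

f = 506 mm (converging)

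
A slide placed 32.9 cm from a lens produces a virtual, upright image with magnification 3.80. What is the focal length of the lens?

f = 44.7 cm (converging)

m = −d_i/d_o ⇒ d_i = −m·d_o = −(+3.80)·(32.9) = -125.0 cm.
1/f = 1/d_o + 1/d_i = 1/(32.9) + 1/(-125.0) = 0.02240, so f = 44.7 cm.
Since f is positive, the lens is converging.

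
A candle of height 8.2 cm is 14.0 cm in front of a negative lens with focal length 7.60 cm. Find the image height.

2.89 cm

For a negative lens, f = -7.60 cm.
1/d_i = 1/f − 1/d_o = 1/(-7.600) − 1/(14.0) = -0.2030, so d_i = -4.926 cm.
m = −d_i/d_o = +0.3519.
|h_i| = |m|·h_o = 0.3519 × 8.2 = 2.89 cm. The image is virtual, upright and reduced, on the same side as the object.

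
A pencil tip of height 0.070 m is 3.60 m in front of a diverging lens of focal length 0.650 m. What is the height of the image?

0.0107 m

For a diverging lens, f = -0.650 m.
1/d_i = 1/f − 1/d_o = 1/(-0.6500) − 1/(3.60) = -1.816, so d_i = -0.5506 m.
m = −d_i/d_o = +0.1529.
|h_i| = |m|·h_o = 0.1529 × 0.070 = 0.0107 m. The image is virtual, upright and reduced, on the same side as the object.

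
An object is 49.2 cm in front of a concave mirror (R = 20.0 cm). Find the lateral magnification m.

f = R/2 = 20.0/2 = 10.00 cm.
1/d_i = 1/f − 1/d_o = 1/(10.00) − 1/(49.2) = 0.07967, so d_i = 12.55 cm.
m = −d_i/d_o = −(12.55)/(49.2) = -0.255.
The image is real, inverted and reduced, in front of the mirror.

m = -0.255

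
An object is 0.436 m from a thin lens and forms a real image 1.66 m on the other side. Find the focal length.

Real image ⇒ d_i = +1.66 m.
1/f = 1/d_o + 1/d_i = 1/(0.436) + 1/(1.66) = 2.896, so f = 0.345 m.
Since f is positive, the thin lens is converging.

f = 0.345 m (converging)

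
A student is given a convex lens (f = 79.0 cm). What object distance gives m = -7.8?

89.1 cm

m = −d_i/d_o ⇒ d_i = −m·d_o.
1/f = 1/d_o + 1/d_i = 1/d_o − 1/(m·d_o) = (1 − 1/m)/d_o, so d_o = f(1 − 1/m) = (79.00)(1 − 1/(-7.8)) = 89.1 cm.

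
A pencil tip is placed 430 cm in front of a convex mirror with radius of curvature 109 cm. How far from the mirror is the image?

48.4 cm

f = R/2 = 109/2 = 54.50 cm; for a convex mirror, f = -54.50 cm.
Mirror equation: 1/s_i = 1/f − 1/s_o = 1/(-54.50) − 1/(430) = -0.01835 − 0.002326 = -0.02067, so s_i = -48.4 cm.
The image is virtual, upright and reduced, behind the mirror.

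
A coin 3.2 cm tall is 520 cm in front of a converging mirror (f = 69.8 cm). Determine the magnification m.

m = -0.155

1/d_i = 1/f − 1/d_o = 1/(69.80) − 1/(520) = 0.01240, so d_i = 80.62 cm.
m = −d_i/d_o = −(80.62)/(520) = -0.155.
The image is real, inverted and reduced, in front of the mirror.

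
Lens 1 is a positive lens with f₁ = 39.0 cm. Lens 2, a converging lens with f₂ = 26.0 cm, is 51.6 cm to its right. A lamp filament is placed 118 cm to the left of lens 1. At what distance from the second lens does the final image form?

5.30 cm

Lens 1: 1/d_i1 = 1/f₁ − 1/d_o1 = 1/(39.0) − 1/(118) = 0.01717, so d_i1 = 58.25 cm.
The intermediate image is 58.25 cm to the right of lens 1, which lies 6.650 cm to the right of lens 2 — a virtual object — so d_o2 = −6.650 cm.
Lens 2: 1/d_i2 = 1/f₂ − 1/d_o2 = 1/(26.0) − 1/(-6.650) = 0.1888, so d_i2 = 5.30 cm.
The final image is real, 5.30 cm to the right of lens 2 (overall magnification ≈ -0.39).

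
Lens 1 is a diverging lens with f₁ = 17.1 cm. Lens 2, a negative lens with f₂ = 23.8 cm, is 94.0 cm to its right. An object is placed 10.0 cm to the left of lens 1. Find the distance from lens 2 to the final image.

Lens 1 is diverging, so f₁ = −17.1 cm.
Lens 1: 1/d_i1 = 1/f₁ − 1/d_o1 = 1/(-17.1) − 1/(10.0) = -0.1585, so d_i1 = -6.310 cm.
The intermediate image is 6.310 cm to the left of lens 1 (virtual), which is 94.0 − (-6.310) = 100.3 cm to the left of lens 2, so d_o2 = +100.3 cm.
Lens 2 is diverging, so f₂ = −23.8 cm.
Lens 2: 1/d_i2 = 1/f₂ − 1/d_o2 = 1/(-23.8) − 1/(100.3) = -0.05199, so d_i2 = -19.2 cm.
The final image is virtual, 19.2 cm to the left of lens 2 (overall magnification ≈ 0.12).

19.2 cm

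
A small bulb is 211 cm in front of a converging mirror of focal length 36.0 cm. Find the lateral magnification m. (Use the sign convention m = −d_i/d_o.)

m = -0.206

1/d_i = 1/f − 1/d_o = 1/(36.00) − 1/(211) = 0.02304, so d_i = 43.41 cm.
m = −d_i/d_o = −(43.41)/(211) = -0.206.
The image is real, inverted and reduced, in front of the mirror.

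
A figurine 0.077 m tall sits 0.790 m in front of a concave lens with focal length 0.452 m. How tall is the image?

For a concave lens, f = -0.452 m.
1/d_i = 1/f − 1/d_o = 1/(-0.4520) − 1/(0.790) = -3.478, so d_i = -0.2875 m.
m = −d_i/d_o = +0.3639.
|h_i| = |m|·h_o = 0.3639 × 0.077 = 0.0280 m. The image is virtual, upright and reduced, on the same side as the object.

0.0280 m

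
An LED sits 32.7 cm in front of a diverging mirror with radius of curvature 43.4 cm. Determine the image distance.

13.0 cm

f = R/2 = 43.4/2 = 21.70 cm; for a diverging mirror, f = -21.70 cm.
Mirror equation: 1/q = 1/f − 1/p = 1/(-21.70) − 1/(32.7) = -0.04608 − 0.03058 = -0.07666, so q = -13.0 cm.
The image is virtual, upright and reduced, behind the mirror.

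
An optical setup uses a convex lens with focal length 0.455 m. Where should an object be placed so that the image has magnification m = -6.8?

m = −d_i/d_o ⇒ d_i = −m·d_o.
1/f = 1/d_o + 1/d_i = 1/d_o − 1/(m·d_o) = (1 − 1/m)/d_o, so d_o = f(1 − 1/m) = (0.4550)(1 − 1/(-6.8)) = 0.522 m.

0.522 m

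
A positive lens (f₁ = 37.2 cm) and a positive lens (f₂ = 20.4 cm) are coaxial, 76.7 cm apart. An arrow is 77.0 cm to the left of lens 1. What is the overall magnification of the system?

m = -1.22

Lens 1: 1/d_i1 = 1/(37.2) − 1/(77.0) = 0.01389, so d_i1 = 71.97 cm; m₁ = −d_i1/d_o1 = -0.9347.
d_o2 = 76.7 − (71.97) = 4.730 cm.
Lens 2: 1/d_i2 = 1/(20.4) − 1/(4.730) = -0.1624, so d_i2 = -6.158 cm; m₂ = −d_i2/d_o2 = +1.302.
m = m₁·m₂ = (-0.9347)(+1.302) = -1.22.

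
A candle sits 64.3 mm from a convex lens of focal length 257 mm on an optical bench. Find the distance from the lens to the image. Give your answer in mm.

Thin-lens equation: 1/s_i = 1/f − 1/s_o = 1/(257.0) − 1/(64.3) = 0.003891 − 0.01555 = -0.01166, so s_i = -85.8 mm.
The image is virtual, upright and enlarged, on the same side as the object.

85.8 mm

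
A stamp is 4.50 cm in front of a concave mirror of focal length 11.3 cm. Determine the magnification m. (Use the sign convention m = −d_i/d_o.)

m = +1.66

1/d_i = 1/f − 1/d_o = 1/(11.30) − 1/(4.50) = -0.1337, so d_i = -7.478 cm.
m = −d_i/d_o = −(-7.478)/(4.50) = +1.66.
The image is virtual, upright and enlarged, behind the mirror.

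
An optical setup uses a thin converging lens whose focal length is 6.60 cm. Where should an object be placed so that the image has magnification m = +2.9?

4.32 cm

m = −d_i/d_o ⇒ d_i = −m·d_o.
1/f = 1/d_o + 1/d_i = 1/d_o − 1/(m·d_o) = (1 − 1/m)/d_o, so d_o = f(1 − 1/m) = (6.600)(1 − 1/(+2.9)) = 4.32 cm.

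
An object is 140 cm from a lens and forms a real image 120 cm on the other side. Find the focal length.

Real image ⇒ d_i = +120 cm.
1/f = 1/d_o + 1/d_i = 1/(140) + 1/(120) = 0.01548, so f = 64.6 cm.
Since f is positive, the lens is converging.

f = 64.6 cm (converging)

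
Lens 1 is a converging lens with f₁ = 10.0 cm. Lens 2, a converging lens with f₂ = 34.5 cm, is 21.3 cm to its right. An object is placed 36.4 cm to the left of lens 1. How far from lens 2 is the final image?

9.60 cm

Lens 1: 1/d_i1 = 1/f₁ − 1/d_o1 = 1/(10.0) − 1/(36.4) = 0.07253, so d_i1 = 13.79 cm.
The intermediate image is 13.79 cm to the right of lens 1, which is 21.3 − (13.79) = 7.510 cm to the left of lens 2, so d_o2 = +7.510 cm.
Lens 2: 1/d_i2 = 1/f₂ − 1/d_o2 = 1/(34.5) − 1/(7.510) = -0.1042, so d_i2 = -9.60 cm.
The final image is virtual, 9.60 cm to the left of lens 2 (overall magnification ≈ -0.48).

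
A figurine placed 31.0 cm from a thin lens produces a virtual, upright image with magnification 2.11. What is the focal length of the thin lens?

f = 58.9 cm (converging)

m = −d_i/d_o ⇒ d_i = −m·d_o = −(+2.11)·(31.0) = -65.41 cm.
1/f = 1/d_o + 1/d_i = 1/(31.0) + 1/(-65.41) = 0.01697, so f = 58.9 cm.
Since f is positive, the thin lens is converging.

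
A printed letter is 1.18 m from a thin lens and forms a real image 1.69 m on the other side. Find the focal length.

Real image ⇒ d_i = +1.69 m.
1/f = 1/d_o + 1/d_i = 1/(1.18) + 1/(1.69) = 1.439, so f = 0.695 m.
Since f is positive, the thin lens is converging.

f = 0.695 m (converging)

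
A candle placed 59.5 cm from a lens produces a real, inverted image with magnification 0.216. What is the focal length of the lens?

f = 10.6 cm (converging)

m = −d_i/d_o ⇒ d_i = −m·d_o = −(-0.216)·(59.5) = 12.85 cm.
1/f = 1/d_o + 1/d_i = 1/(59.5) + 1/(12.85) = 0.09463, so f = 10.6 cm.
Since f is positive, the lens is converging.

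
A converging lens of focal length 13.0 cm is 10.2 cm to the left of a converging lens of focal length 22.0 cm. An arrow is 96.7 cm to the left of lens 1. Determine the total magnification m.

Lens 1: 1/d_i1 = 1/(13.0) − 1/(96.7) = 0.06658, so d_i1 = 15.02 cm; m₁ = −d_i1/d_o1 = -0.1553.
d_o2 = 10.2 − (15.02) = -4.820 cm (virtual object).
Lens 2: 1/d_i2 = 1/(22.0) − 1/(-4.820) = 0.2529, so d_i2 = 3.954 cm; m₂ = −d_i2/d_o2 = +0.8203.
m = m₁·m₂ = (-0.1553)(+0.8203) = -0.127.

m = -0.127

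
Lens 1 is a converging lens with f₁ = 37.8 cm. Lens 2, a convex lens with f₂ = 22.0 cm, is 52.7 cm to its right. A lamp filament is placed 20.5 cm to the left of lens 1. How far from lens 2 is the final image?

28.4 cm

Lens 1: 1/d_i1 = 1/f₁ − 1/d_o1 = 1/(37.8) − 1/(20.5) = -0.02233, so d_i1 = -44.79 cm.
The intermediate image is 44.79 cm to the left of lens 1 (virtual), which is 52.7 − (-44.79) = 97.49 cm to the left of lens 2, so d_o2 = +97.49 cm.
Lens 2: 1/d_i2 = 1/f₂ − 1/d_o2 = 1/(22.0) − 1/(97.49) = 0.03520, so d_i2 = 28.4 cm.
The final image is real, 28.4 cm to the right of lens 2 (overall magnification ≈ -0.64).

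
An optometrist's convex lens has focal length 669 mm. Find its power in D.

f = 66.9 cm = 0.669 m.
P = 1/f = 1/(0.669 m) = +1.49 D.

P = +1.49 D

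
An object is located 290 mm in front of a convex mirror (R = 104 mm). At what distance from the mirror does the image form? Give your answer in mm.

44.1 mm

f = R/2 = 104/2 = 52.00 mm; for a convex mirror, f = -52.00 mm.
Mirror equation: 1/d_i = 1/f − 1/d_o = 1/(-52.00) − 1/(290) = -0.01923 − 0.003448 = -0.02268, so d_i = -44.1 mm.
The image is virtual, upright and reduced, behind the mirror.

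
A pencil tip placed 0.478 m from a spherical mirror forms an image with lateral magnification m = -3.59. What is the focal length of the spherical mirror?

m = −d_i/d_o ⇒ d_i = −m·d_o = −(-3.59)·(0.478) = 1.716 m.
1/f = 1/d_o + 1/d_i = 1/(0.478) + 1/(1.716) = 2.675, so f = 0.374 m.
Since f is positive, the spherical mirror is concave.

f = 0.374 m (concave)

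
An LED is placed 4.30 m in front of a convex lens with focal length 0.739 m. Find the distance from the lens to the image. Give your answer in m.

0.892 m

Lens equation: 1/d_i = 1/f − 1/d_o = 1/(0.7390) − 1/(4.30) = 1.353 − 0.2326 = 1.121, so d_i = 0.892 m.
The image is real, inverted and reduced, on the far side of the lens.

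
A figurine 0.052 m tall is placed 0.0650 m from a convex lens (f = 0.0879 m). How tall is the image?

1/d_i = 1/f − 1/d_o = 1/(0.08790) − 1/(0.0650) = -4.008, so d_i = -0.2495 m.
m = −d_i/d_o = +3.838.
|h_i| = |m|·h_o = 3.838 × 0.052 = 0.200 m. The image is virtual, upright and enlarged, on the same side as the object.

0.200 m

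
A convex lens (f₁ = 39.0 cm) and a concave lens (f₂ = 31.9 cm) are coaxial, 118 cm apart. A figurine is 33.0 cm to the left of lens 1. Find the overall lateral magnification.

Lens 1: 1/d_i1 = 1/(39.0) − 1/(33.0) = -0.004662, so d_i1 = -214.5 cm; m₁ = −d_i1/d_o1 = +6.500.
d_o2 = 118 − (-214.5) = 332.5 cm.
f₂ = −31.9 cm (diverging).
Lens 2: 1/d_i2 = 1/(-31.9) − 1/(332.5) = -0.03436, so d_i2 = -29.11 cm; m₂ = −d_i2/d_o2 = +0.08754.
m = m₁·m₂ = (+6.500)(+0.08754) = +0.569.

m = +0.569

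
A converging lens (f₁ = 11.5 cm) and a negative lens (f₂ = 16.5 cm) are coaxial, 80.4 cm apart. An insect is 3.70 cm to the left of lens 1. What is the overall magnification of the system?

Lens 1: 1/d_i1 = 1/(11.5) − 1/(3.70) = -0.1833, so d_i1 = -5.455 cm; m₁ = −d_i1/d_o1 = +1.474.
d_o2 = 80.4 − (-5.455) = 85.86 cm.
f₂ = −16.5 cm (diverging).
Lens 2: 1/d_i2 = 1/(-16.5) − 1/(85.86) = -0.07225, so d_i2 = -13.84 cm; m₂ = −d_i2/d_o2 = +0.1612.
m = m₁·m₂ = (+1.474)(+0.1612) = +0.238.

m = +0.238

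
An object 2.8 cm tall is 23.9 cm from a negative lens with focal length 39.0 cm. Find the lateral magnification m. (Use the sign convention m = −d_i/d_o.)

m = +0.620

For a negative lens, f = -39.0 cm.
1/d_i = 1/f − 1/d_o = 1/(-39.00) − 1/(23.9) = -0.06748, so d_i = -14.82 cm.
m = −d_i/d_o = −(-14.82)/(23.9) = +0.620.
The image is virtual, upright and reduced, on the same side as the object.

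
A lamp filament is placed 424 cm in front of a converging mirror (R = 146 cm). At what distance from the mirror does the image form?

f = R/2 = 146/2 = 73.00 cm.
Mirror equation: 1/v = 1/f − 1/u = 1/(73.00) − 1/(424) = 0.01370 − 0.002358 = 0.01134, so v = 88.2 cm.
The image is real, inverted and reduced, in front of the mirror.

88.2 cm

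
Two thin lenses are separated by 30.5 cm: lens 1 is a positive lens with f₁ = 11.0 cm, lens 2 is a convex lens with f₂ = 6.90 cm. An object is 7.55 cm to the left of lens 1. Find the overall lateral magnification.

m = -0.461

Lens 1: 1/d_i1 = 1/(11.0) − 1/(7.55) = -0.04154, so d_i1 = -24.07 cm; m₁ = −d_i1/d_o1 = +3.188.
d_o2 = 30.5 − (-24.07) = 54.57 cm.
Lens 2: 1/d_i2 = 1/(6.90) − 1/(54.57) = 0.1266, so d_i2 = 7.899 cm; m₂ = −d_i2/d_o2 = -0.1447.
m = m₁·m₂ = (+3.188)(-0.1447) = -0.461.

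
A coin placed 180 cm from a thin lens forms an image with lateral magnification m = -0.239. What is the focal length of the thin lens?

f = 34.7 cm (converging)

m = −d_i/d_o ⇒ d_i = −m·d_o = −(-0.239)·(180) = 43.02 cm.
1/f = 1/d_o + 1/d_i = 1/(180) + 1/(43.02) = 0.02880, so f = 34.7 cm.
Since f is positive, the thin lens is converging.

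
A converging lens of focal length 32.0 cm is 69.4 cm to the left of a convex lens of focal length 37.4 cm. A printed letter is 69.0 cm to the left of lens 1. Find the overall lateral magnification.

m = -1.17

Lens 1: 1/d_i1 = 1/(32.0) − 1/(69.0) = 0.01676, so d_i1 = 59.68 cm; m₁ = −d_i1/d_o1 = -0.8649.
d_o2 = 69.4 − (59.68) = 9.720 cm.
Lens 2: 1/d_i2 = 1/(37.4) − 1/(9.720) = -0.07614, so d_i2 = -13.13 cm; m₂ = −d_i2/d_o2 = +1.351.
m = m₁·m₂ = (-0.8649)(+1.351) = -1.17.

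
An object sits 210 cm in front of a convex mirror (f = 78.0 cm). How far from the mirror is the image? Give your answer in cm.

For a convex mirror, f = -78.0 cm.
Mirror equation: 1/v = 1/f − 1/u = 1/(-78.00) − 1/(210) = -0.01282 − 0.004762 = -0.01758, so v = -56.9 cm.
The image is virtual, upright and reduced, behind the mirror.

56.9 cm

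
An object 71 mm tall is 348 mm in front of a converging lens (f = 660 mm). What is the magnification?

m = +2.12

1/d_i = 1/f − 1/d_o = 1/(660.0) − 1/(348) = -0.001358, so d_i = -736.2 mm.
m = −d_i/d_o = −(-736.2)/(348) = +2.12.
The image is virtual, upright and enlarged, on the same side as the object.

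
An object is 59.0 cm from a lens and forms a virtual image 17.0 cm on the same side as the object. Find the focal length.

Virtual image ⇒ d_i = −17.0 cm.
1/f = 1/d_o + 1/d_i = 1/(59.0) + 1/(-17.0) = -0.04187, so f = -23.9 cm.
Since f is negative, the lens is diverging.

f = -23.9 cm (diverging)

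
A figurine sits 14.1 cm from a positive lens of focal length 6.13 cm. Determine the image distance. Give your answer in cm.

10.8 cm

Lens equation: 1/q = 1/f − 1/p = 1/(6.130) − 1/(14.1) = 0.1631 − 0.07092 = 0.09221, so q = 10.8 cm.
The image is real, inverted and reduced, on the far side of the lens.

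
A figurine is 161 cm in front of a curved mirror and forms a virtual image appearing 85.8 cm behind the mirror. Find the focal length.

f = -184 cm (convex)

Virtual image ⇒ d_i = −85.8 cm.
1/f = 1/d_o + 1/d_i = 1/(161) + 1/(-85.8) = -0.005444, so f = -184 cm.
Since f is negative, the curved mirror is convex.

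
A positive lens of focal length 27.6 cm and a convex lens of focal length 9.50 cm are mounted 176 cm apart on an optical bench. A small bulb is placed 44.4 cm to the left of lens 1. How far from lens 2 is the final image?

Lens 1: 1/d_i1 = 1/f₁ − 1/d_o1 = 1/(27.6) − 1/(44.4) = 0.01371, so d_i1 = 72.94 cm.
The intermediate image is 72.94 cm to the right of lens 1, which is 176 − (72.94) = 103.1 cm to the left of lens 2, so d_o2 = +103.1 cm.
Lens 2: 1/d_i2 = 1/f₂ − 1/d_o2 = 1/(9.50) − 1/(103.1) = 0.09556, so d_i2 = 10.5 cm.
The final image is real, 10.5 cm to the right of lens 2 (overall magnification ≈ 0.17).

10.5 cm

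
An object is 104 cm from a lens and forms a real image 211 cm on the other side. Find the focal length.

Real image ⇒ d_i = +211 cm.
1/f = 1/d_o + 1/d_i = 1/(104) + 1/(211) = 0.01435, so f = 69.7 cm.
Since f is positive, the lens is converging.

f = 69.7 cm (converging)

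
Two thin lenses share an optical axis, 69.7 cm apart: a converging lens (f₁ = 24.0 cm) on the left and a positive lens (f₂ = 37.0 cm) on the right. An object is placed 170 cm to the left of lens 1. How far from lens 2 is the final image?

325 cm

Lens 1: 1/d_i1 = 1/f₁ − 1/d_o1 = 1/(24.0) − 1/(170) = 0.03578, so d_i1 = 27.95 cm.
The intermediate image is 27.95 cm to the right of lens 1, which is 69.7 − (27.95) = 41.75 cm to the left of lens 2, so d_o2 = +41.75 cm.
Lens 2: 1/d_i2 = 1/f₂ − 1/d_o2 = 1/(37.0) − 1/(41.75) = 0.003075, so d_i2 = 325 cm.
The final image is real, 325 cm to the right of lens 2 (overall magnification ≈ 1.3).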